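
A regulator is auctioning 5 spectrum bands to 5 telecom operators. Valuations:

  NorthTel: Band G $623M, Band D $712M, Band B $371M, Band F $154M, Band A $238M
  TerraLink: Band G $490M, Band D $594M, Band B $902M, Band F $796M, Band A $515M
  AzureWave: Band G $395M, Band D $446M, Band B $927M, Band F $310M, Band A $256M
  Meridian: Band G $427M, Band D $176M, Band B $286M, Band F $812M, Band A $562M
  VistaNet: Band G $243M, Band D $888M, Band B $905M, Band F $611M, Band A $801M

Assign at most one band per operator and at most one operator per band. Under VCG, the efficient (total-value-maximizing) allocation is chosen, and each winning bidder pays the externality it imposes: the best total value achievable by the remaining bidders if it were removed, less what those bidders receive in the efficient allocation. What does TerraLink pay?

Efficient allocation: NorthTel→Band G ($623M), TerraLink→Band F ($796M), AzureWave→Band B ($927M), Meridian→Band A ($562M), VistaNet→Band D ($888M); total welfare W = $3796M.
TerraLink receives Band F at value $796M, so the others get W − 796 = $3000M.
Without TerraLink: best allocation of the remaining 4 bidders over all 5 bands is NorthTel→Band D ($712M), AzureWave→Band B ($927M), Meridian→Band F ($812M), VistaNet→Band A ($801M), total $3252M.
VCG payment = (others' best without TerraLink) − (others' welfare with TerraLink) = 3252 − 3000 = $252M.

TerraLink pays $252M.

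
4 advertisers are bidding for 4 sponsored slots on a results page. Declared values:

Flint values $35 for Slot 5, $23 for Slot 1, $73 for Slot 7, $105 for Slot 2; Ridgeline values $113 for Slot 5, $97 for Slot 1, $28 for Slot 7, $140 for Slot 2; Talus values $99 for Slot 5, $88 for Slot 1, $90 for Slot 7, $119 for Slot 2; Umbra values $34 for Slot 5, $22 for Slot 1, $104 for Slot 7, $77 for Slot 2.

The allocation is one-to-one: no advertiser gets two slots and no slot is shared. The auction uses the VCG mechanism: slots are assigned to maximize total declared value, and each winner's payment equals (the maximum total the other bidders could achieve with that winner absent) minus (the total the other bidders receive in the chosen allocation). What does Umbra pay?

Efficient allocation: Flint→Slot 2 ($105), Ridgeline→Slot 5 ($113), Talus→Slot 1 ($88), Umbra→Slot 7 ($104); total welfare W = $410.
Umbra receives Slot 7 at value $104, so the others get W − 104 = $306.
Without Umbra: best allocation of the remaining 3 bidders over all 4 slots is Flint→Slot 7 ($73), Ridgeline→Slot 2 ($140), Talus→Slot 5 ($99), total $312.
VCG payment = (others' best without Umbra) − (others' welfare with Umbra) = 312 − 306 = $6.

Umbra pays $6.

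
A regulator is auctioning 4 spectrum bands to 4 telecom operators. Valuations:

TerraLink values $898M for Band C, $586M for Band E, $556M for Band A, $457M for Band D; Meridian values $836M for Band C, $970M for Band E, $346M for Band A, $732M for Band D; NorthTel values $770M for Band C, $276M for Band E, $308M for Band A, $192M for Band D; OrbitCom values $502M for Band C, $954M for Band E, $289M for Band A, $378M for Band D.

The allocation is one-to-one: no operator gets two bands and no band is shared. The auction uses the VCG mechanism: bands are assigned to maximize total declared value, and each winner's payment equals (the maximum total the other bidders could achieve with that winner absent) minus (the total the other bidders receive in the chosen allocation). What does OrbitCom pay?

OrbitCom pays $238M.

Efficient allocation: TerraLink→Band A ($556M), Meridian→Band D ($732M), NorthTel→Band C ($770M), OrbitCom→Band E ($954M); total welfare W = $3012M.
OrbitCom receives Band E at value $954M, so the others get W − 954 = $2058M.
Without OrbitCom: best allocation of the remaining 3 bidders over all 4 bands is TerraLink→Band A ($556M), Meridian→Band E ($970M), NorthTel→Band C ($770M), total $2296M.
VCG payment = (others' best without OrbitCom) − (others' welfare with OrbitCom) = 2296 − 2058 = $238M.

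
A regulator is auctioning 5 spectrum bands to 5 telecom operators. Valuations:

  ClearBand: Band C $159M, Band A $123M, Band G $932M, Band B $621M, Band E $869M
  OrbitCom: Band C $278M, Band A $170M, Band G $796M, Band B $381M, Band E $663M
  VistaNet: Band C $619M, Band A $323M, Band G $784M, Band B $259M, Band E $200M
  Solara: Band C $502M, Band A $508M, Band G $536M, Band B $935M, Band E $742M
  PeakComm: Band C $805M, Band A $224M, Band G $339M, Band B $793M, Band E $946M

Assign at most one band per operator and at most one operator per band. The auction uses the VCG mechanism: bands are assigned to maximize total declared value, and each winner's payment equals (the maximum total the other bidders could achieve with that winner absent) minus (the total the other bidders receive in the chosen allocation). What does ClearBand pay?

Efficient allocation: ClearBand→Band E ($869M), OrbitCom→Band G ($796M), VistaNet→Band A ($323M), Solara→Band B ($935M), PeakComm→Band C ($805M); total welfare W = $3728M.
ClearBand receives Band E at value $869M, so the others get W − 869 = $2859M.
Without ClearBand: best allocation of the remaining 4 bidders over all 5 bands is OrbitCom→Band G ($796M), VistaNet→Band C ($619M), Solara→Band B ($935M), PeakComm→Band E ($946M), total $3296M.
VCG payment = (others' best without ClearBand) − (others' welfare with ClearBand) = 3296 − 2859 = $437M.

ClearBand pays $437M.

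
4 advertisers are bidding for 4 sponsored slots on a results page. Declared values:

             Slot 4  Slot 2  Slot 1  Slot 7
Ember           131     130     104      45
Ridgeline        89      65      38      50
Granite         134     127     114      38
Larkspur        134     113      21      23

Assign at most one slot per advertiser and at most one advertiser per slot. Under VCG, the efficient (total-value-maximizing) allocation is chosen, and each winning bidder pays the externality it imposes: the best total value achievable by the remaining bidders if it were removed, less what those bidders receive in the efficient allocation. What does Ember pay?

Efficient allocation: Ember→Slot 2 ($130), Ridgeline→Slot 7 ($50), Granite→Slot 1 ($114), Larkspur→Slot 4 ($134); total welfare W = $428.
Ember receives Slot 2 at value $130, so the others get W − 130 = $298.
Without Ember: best allocation of the remaining 3 bidders over all 4 slots is Ridgeline→Slot 4 ($89), Granite→Slot 1 ($114), Larkspur→Slot 2 ($113), total $316.
VCG payment = (others' best without Ember) − (others' welfare with Ember) = 316 − 298 = $18.

Ember pays $18.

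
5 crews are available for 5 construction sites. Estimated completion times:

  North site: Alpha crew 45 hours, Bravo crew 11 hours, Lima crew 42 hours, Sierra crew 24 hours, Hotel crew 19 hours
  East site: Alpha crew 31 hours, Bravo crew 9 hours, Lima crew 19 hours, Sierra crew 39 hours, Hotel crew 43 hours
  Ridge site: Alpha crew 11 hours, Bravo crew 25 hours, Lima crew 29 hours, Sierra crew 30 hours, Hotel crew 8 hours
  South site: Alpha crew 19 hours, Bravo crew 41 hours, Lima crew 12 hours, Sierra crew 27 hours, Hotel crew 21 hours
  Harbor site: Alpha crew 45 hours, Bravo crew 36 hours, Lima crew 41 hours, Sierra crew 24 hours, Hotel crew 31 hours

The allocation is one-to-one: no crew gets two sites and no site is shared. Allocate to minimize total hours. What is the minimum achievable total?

Optimal: Alpha crew→Ridge site (11 hours), Bravo crew→East site (9 hours), Lima crew→South site (12 hours), Sierra crew→Harbor site (24 hours), Hotel crew→North site (19 hours) — total 11+9+12+24+19 = 75 hours.
Column-greedy (each site in turn goes to its cheapest remaining crew) gives 81 hours, worse by 6.
Next-best assignment: Alpha crew→South site, Bravo crew→North site, Lima crew→East site, Sierra crew→Harbor site, Hotel crew→Ridge site = 81 hours.
Checked against all permutations: 75 hours is optimal.

Minimum total: 75 hours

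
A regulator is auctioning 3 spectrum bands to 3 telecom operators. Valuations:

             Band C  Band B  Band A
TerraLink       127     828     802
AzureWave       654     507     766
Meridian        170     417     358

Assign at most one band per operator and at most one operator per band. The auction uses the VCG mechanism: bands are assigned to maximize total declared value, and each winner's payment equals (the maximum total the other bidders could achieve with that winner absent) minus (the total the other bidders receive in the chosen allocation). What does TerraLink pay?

Efficient allocation: TerraLink→Band A ($802M), AzureWave→Band C ($654M), Meridian→Band B ($417M); total welfare W = $1873M.
TerraLink receives Band A at value $802M, so the others get W − 802 = $1071M.
Without TerraLink: best allocation of the remaining 2 bidders over all 3 bands is AzureWave→Band A ($766M), Meridian→Band B ($417M), total $1183M.
VCG payment = (others' best without TerraLink) − (others' welfare with TerraLink) = 1183 − 1071 = $112M.

TerraLink pays $112M.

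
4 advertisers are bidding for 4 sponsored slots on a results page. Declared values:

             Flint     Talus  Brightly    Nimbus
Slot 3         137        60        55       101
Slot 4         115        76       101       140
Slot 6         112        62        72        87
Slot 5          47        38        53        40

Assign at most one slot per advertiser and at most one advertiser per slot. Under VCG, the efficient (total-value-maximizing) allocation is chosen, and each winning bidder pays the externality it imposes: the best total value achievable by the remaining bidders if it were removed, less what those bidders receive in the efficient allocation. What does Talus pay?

Efficient allocation: Flint→Slot 3 ($137), Talus→Slot 6 ($62), Brightly→Slot 5 ($53), Nimbus→Slot 4 ($140); total welfare W = $392.
Talus receives Slot 6 at value $62, so the others get W − 62 = $330.
Without Talus: best allocation of the remaining 3 bidders over all 4 slots is Flint→Slot 3 ($137), Brightly→Slot 6 ($72), Nimbus→Slot 4 ($140), total $349.
VCG payment = (others' best without Talus) − (others' welfare with Talus) = 349 − 330 = $19.

Talus pays $19.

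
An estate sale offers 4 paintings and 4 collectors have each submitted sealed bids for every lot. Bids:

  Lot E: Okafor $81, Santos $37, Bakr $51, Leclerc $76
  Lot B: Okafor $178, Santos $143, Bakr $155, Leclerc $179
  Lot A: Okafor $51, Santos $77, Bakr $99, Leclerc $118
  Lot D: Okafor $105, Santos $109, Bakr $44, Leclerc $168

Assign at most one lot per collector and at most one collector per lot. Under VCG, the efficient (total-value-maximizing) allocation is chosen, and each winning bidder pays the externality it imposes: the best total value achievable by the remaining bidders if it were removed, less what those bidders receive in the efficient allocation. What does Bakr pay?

Efficient allocation: Okafor→Lot E ($81), Santos→Lot B ($143), Bakr→Lot A ($99), Leclerc→Lot D ($168); total welfare W = $491.
Bakr receives Lot A at value $99, so the others get W − 99 = $392.
Without Bakr: best allocation of the remaining 3 bidders over all 4 lots is Okafor→Lot B ($178), Santos→Lot A ($77), Leclerc→Lot D ($168), total $423.
VCG payment = (others' best without Bakr) − (others' welfare with Bakr) = 423 − 392 = $31.

Bakr pays $31.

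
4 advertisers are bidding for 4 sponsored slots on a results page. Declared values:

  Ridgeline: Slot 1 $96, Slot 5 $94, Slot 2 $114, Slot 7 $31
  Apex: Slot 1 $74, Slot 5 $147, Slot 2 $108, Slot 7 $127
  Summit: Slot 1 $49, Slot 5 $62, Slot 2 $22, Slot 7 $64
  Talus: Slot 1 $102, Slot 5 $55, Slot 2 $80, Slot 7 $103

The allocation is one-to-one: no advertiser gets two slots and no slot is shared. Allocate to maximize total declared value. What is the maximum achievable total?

Max total: $427

Treat this as an assignment problem: match each advertiser to one slot.
Optimal: Ridgeline→Slot 2 ($114), Apex→Slot 5 ($147), Summit→Slot 7 ($64), Talus→Slot 1 ($102) — total 114+147+64+102 = $427.
Max-entry greedy (repeatedly take the single best remaining cell) gives $413, worse by 14.
Next-best assignment: Ridgeline→Slot 2, Apex→Slot 5, Summit→Slot 1, Talus→Slot 7 = $413.
Swapping Ridgeline↔Talus (Ridgeline→Slot 1 $96, Talus→Slot 2 $80) loses 40.
No other one-to-one assignment exceeds $427.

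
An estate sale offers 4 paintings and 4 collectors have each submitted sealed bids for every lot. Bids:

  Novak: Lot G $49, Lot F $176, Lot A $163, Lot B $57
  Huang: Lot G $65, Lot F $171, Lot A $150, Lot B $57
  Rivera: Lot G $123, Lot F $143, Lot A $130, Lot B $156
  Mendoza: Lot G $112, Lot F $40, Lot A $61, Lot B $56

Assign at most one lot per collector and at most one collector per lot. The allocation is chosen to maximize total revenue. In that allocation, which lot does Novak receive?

Novak receives Lot A.

Optimal: Novak→Lot A ($163), Huang→Lot F ($171), Rivera→Lot B ($156), Mendoza→Lot G ($112) — total 163+171+156+112 = $602.
Max-entry greedy (repeatedly take the single best remaining cell) gives $594, worse by 8.
Swapping Novak↔Huang (Novak→Lot F $176, Huang→Lot A $150) loses 8.
Novak's own top lot is Lot F ($176), but forcing Novak→Lot F and reassigning the rest optimally gives only $594 — worse by 8.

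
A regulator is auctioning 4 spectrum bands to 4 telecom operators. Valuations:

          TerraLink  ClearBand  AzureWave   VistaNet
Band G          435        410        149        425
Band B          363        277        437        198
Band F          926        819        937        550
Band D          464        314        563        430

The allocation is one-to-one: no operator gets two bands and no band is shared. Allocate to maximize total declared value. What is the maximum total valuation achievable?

This is the linear assignment problem.
Optimal: TerraLink→Band F ($926M), ClearBand→Band G ($410M), AzureWave→Band B ($437M), VistaNet→Band D ($430M) — total 926+410+437+430 = $2203M.
Row-greedy (each operator in turn takes its best remaining band) gives $2097M, worse by 106.
Next-best assignment: TerraLink→Band F, ClearBand→Band B, AzureWave→Band D, VistaNet→Band G = $2191M.
Swapping VistaNet↔TerraLink (VistaNet→Band F $550M, TerraLink→Band D $464M) loses 342.

Maximum total: $2203M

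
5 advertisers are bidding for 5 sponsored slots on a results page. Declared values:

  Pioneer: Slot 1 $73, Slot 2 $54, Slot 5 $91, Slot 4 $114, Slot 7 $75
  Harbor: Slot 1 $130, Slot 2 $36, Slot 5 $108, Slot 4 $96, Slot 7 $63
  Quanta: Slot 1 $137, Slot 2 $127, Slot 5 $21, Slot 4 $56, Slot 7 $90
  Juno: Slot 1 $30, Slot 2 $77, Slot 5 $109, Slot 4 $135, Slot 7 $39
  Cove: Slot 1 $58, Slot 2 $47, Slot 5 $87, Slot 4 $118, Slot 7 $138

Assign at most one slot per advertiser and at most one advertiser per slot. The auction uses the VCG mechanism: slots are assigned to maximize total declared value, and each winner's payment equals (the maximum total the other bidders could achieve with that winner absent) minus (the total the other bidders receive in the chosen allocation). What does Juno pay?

Efficient allocation: Pioneer→Slot 5 ($91), Harbor→Slot 1 ($130), Quanta→Slot 2 ($127), Juno→Slot 4 ($135), Cove→Slot 7 ($138); total welfare W = $621.
Juno receives Slot 4 at value $135, so the others get W − 135 = $486.
Without Juno: best allocation of the remaining 4 bidders over all 5 slots is Pioneer→Slot 4 ($114), Harbor→Slot 1 ($130), Quanta→Slot 2 ($127), Cove→Slot 7 ($138), total $509.
VCG payment = (others' best without Juno) − (others' welfare with Juno) = 509 − 486 = $23.

Juno pays $23.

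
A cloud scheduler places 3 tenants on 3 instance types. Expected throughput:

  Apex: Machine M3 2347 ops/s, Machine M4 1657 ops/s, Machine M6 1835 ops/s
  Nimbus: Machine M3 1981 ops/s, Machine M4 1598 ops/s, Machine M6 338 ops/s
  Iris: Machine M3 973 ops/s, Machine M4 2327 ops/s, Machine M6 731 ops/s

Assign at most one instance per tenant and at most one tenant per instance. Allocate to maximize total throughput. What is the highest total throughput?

Optimal: Apex→Machine M6 (1835 ops/s), Nimbus→Machine M3 (1981 ops/s), Iris→Machine M4 (2327 ops/s) — total 1835+1981+2327 = 6143 ops/s.
Max-entry greedy (repeatedly take the single best remaining cell) gives 5012 ops/s, worse by 1131.
Next-best assignment: Apex→Machine M3, Nimbus→Machine M6, Iris→Machine M4 = 5012 ops/s.
Swapping Iris↔Nimbus (Iris→Machine M3 973 ops/s, Nimbus→Machine M4 1598 ops/s) loses 1737.

Max total: 6143 ops/s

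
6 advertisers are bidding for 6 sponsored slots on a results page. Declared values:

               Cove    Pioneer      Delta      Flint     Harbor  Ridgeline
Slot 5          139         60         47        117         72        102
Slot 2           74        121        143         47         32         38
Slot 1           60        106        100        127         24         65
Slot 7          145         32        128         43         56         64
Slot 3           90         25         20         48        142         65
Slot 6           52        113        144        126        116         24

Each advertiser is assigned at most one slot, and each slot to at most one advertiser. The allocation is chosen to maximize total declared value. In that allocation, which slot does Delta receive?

Delta receives Slot 6.

Optimal: Cove→Slot 7 ($145), Pioneer→Slot 2 ($121), Delta→Slot 6 ($144), Flint→Slot 1 ($127), Harbor→Slot 3 ($142), Ridgeline→Slot 5 ($102) — total 145+121+144+127+142+102 = $781.
Column-greedy (each slot in turn goes to its best remaining advertiser) gives $728, worse by 53.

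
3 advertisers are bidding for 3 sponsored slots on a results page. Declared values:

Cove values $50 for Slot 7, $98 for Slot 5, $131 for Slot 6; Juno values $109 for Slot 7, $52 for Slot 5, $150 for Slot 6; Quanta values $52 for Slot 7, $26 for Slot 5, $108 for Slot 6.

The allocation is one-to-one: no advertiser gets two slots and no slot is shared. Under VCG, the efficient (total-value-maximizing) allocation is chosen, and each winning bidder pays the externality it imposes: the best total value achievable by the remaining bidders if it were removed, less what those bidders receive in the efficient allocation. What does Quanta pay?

Quanta pays $41.

Efficient allocation: Cove→Slot 5 ($98), Juno→Slot 7 ($109), Quanta→Slot 6 ($108); total welfare W = $315.
Quanta receives Slot 6 at value $108, so the others get W − 108 = $207.
Without Quanta: best allocation of the remaining 2 bidders over all 3 slots is Cove→Slot 5 ($98), Juno→Slot 6 ($150), total $248.
VCG payment = (others' best without Quanta) − (others' welfare with Quanta) = 248 − 207 = $41.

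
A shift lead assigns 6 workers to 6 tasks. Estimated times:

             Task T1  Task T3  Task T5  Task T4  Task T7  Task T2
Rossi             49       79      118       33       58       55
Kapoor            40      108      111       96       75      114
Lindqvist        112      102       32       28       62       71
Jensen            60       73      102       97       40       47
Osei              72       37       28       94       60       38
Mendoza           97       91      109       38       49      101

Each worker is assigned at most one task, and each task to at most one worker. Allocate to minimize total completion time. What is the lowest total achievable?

Min total: 238 min

Optimal: Rossi→Task T4 (33 min), Kapoor→Task T1 (40 min), Lindqvist→Task T5 (32 min), Jensen→Task T2 (47 min), Osei→Task T3 (37 min), Mendoza→Task T7 (49 min) — total 33+40+32+47+37+49 = 238 min.
Min-entry greedy (repeatedly take the single cheapest remaining cell) gives 282 min, worse by 44.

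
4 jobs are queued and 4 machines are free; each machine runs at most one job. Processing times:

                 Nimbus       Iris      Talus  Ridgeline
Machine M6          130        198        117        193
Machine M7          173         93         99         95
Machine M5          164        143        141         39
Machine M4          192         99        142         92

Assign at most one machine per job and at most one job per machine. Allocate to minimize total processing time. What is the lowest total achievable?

Min total: 367 min

Optimal: Nimbus→Machine M6 (130 min), Iris→Machine M4 (99 min), Talus→Machine M7 (99 min), Ridgeline→Machine M5 (39 min) — total 130+99+99+39 = 367 min.
Row-greedy (each job in turn takes its cheapest remaining machine) gives 456 min, worse by 89.
Next-best assignment: Nimbus→Machine M6, Iris→Machine M7, Talus→Machine M4, Ridgeline→Machine M5 = 404 min.
Swapping Nimbus↔Iris (Nimbus→Machine M4 192 min, Iris→Machine M6 198 min) adds 161.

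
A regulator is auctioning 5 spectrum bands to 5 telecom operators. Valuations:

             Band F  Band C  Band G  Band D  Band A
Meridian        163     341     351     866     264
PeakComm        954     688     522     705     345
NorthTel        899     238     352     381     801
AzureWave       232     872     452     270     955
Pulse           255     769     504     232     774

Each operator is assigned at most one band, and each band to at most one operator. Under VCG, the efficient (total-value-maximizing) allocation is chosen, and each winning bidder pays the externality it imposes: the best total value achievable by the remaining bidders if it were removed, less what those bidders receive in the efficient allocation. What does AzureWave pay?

AzureWave pays $334M.

Efficient allocation: Meridian→Band D ($866M), PeakComm→Band G ($522M), NorthTel→Band F ($899M), AzureWave→Band A ($955M), Pulse→Band C ($769M); total welfare W = $4011M.
AzureWave receives Band A at value $955M, so the others get W − 955 = $3056M.
Without AzureWave: best allocation of the remaining 4 bidders over all 5 bands is Meridian→Band D ($866M), PeakComm→Band F ($954M), NorthTel→Band A ($801M), Pulse→Band C ($769M), total $3390M.
VCG payment = (others' best without AzureWave) − (others' welfare with AzureWave) = 3390 − 3056 = $334M.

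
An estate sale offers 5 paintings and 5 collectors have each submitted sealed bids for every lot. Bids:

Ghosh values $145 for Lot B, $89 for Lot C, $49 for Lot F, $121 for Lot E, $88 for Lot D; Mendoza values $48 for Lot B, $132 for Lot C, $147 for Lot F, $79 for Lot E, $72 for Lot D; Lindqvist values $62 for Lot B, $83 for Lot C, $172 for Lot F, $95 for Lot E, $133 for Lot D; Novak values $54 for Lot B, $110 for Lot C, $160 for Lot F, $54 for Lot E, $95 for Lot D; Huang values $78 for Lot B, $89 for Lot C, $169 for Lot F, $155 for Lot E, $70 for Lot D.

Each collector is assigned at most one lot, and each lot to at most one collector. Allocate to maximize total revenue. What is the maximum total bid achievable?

Maximum total: $725

This is a one-to-one assignment (maximum-weight bipartite matching).
Optimal: Ghosh→Lot B ($145), Mendoza→Lot C ($132), Lindqvist→Lot D ($133), Novak→Lot F ($160), Huang→Lot E ($155) — total 145+132+133+160+155 = $725.
Row-greedy (each collector in turn takes its best remaining lot) gives $690, worse by 35.
Checked against all permutations: $725 is optimal.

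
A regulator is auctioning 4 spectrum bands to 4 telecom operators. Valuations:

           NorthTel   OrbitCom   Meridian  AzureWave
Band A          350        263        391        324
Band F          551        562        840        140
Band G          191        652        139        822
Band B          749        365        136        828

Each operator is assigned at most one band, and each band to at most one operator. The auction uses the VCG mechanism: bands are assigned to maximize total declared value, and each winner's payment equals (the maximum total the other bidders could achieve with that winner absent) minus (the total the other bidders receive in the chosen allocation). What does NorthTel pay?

Efficient allocation: NorthTel→Band B ($749M), OrbitCom→Band A ($263M), Meridian→Band F ($840M), AzureWave→Band G ($822M); total welfare W = $2674M.
NorthTel receives Band B at value $749M, so the others get W − 749 = $1925M.
Without NorthTel: best allocation of the remaining 3 bidders over all 4 bands is OrbitCom→Band G ($652M), Meridian→Band F ($840M), AzureWave→Band B ($828M), total $2320M.
VCG payment = (others' best without NorthTel) − (others' welfare with NorthTel) = 2320 − 1925 = $395M.

NorthTel pays $395M.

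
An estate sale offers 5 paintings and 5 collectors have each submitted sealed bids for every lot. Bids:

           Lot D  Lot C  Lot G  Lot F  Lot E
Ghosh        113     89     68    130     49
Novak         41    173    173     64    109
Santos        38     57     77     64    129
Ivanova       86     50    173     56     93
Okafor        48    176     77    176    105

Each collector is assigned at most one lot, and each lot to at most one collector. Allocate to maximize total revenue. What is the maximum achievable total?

Optimal: Ghosh→Lot D ($113), Novak→Lot C ($173), Santos→Lot E ($129), Ivanova→Lot G ($173), Okafor→Lot F ($176) — total 113+173+129+173+176 = $764.
Row-greedy (each collector in turn takes its best remaining lot) gives $653, worse by 111.
Next-best assignment: Ghosh→Lot F, Novak→Lot G, Santos→Lot E, Ivanova→Lot D, Okafor→Lot C = $694.
Swapping Ivanova↔Santos (Ivanova→Lot E $93, Santos→Lot G $77) loses 132.

Max total: $764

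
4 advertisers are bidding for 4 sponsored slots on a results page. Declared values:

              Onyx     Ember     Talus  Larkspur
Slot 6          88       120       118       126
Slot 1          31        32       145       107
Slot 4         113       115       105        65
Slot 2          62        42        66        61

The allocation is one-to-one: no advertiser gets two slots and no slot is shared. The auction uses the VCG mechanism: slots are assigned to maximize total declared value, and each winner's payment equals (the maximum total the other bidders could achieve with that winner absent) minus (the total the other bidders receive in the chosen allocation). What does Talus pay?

Talus pays $37.

Efficient allocation: Onyx→Slot 2 ($62), Ember→Slot 4 ($115), Talus→Slot 1 ($145), Larkspur→Slot 6 ($126); total welfare W = $448.
Talus receives Slot 1 at value $145, so the others get W − 145 = $303.
Without Talus: best allocation of the remaining 3 bidders over all 4 slots is Onyx→Slot 4 ($113), Ember→Slot 6 ($120), Larkspur→Slot 1 ($107), total $340.
VCG payment = (others' best without Talus) − (others' welfare with Talus) = 340 − 303 = $37.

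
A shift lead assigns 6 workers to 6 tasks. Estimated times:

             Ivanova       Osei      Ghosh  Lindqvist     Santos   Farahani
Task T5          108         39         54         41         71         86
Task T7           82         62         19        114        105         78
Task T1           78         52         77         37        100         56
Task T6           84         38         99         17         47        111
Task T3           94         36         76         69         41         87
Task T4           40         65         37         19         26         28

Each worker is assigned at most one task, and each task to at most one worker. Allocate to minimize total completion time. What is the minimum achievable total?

Minimum total: 212 min

This is the linear assignment problem.
Optimal: Ivanova→Task T4 (40 min), Osei→Task T5 (39 min), Ghosh→Task T7 (19 min), Lindqvist→Task T6 (17 min), Santos→Task T3 (41 min), Farahani→Task T1 (56 min) — total 40+39+19+17+41+56 = 212 min.
Min-entry greedy (repeatedly take the single cheapest remaining cell) gives 262 min, worse by 50.
Next-best assignment: Ivanova→Task T1, Osei→Task T5, Ghosh→Task T7, Lindqvist→Task T6, Santos→Task T3, Farahani→Task T4 = 222 min.
No other one-to-one assignment undercuts 212 min.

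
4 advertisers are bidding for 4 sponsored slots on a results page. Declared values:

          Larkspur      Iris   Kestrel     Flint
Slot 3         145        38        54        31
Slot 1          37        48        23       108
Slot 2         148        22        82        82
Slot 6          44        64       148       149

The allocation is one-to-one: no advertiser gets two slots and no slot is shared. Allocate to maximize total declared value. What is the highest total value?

Optimal: Larkspur→Slot 2 ($148), Iris→Slot 3 ($38), Kestrel→Slot 6 ($148), Flint→Slot 1 ($108) — total 148+38+148+108 = $442.
Row-greedy (each advertiser in turn takes its best remaining slot) gives $374, worse by 68.
Swapping Larkspur↔Flint (Larkspur→Slot 1 $37, Flint→Slot 2 $82) loses 137.
Every other assignment is strictly worse.

Max total: $442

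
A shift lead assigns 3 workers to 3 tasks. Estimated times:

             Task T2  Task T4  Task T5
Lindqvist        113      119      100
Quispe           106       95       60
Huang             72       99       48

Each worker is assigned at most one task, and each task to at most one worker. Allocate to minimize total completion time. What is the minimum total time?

Optimal: Lindqvist→Task T4 (119 min), Quispe→Task T5 (60 min), Huang→Task T2 (72 min) — total 119+60+72 = 251 min.
Column-greedy (each task in turn goes to its cheapest remaining worker) gives 267 min, worse by 16.

Min total: 251 min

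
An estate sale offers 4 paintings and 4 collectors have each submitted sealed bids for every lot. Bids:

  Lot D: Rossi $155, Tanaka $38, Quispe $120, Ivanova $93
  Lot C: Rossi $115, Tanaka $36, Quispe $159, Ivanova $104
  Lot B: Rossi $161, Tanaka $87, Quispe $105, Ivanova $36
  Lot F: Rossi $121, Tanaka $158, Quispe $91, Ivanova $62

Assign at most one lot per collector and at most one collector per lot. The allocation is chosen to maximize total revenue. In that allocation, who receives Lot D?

Ivanova receives Lot D.

Optimal: Rossi→Lot B ($161), Tanaka→Lot F ($158), Quispe→Lot C ($159), Ivanova→Lot D ($93) — total 161+158+159+93 = $571.
Column-greedy (each lot in turn goes to its best remaining collector) gives $463, worse by 108.
Swapping Rossi↔Quispe (Rossi→Lot C $115, Quispe→Lot B $105) loses 100.
Every other assignment is strictly worse.
Ivanova's own top lot is Lot C ($104), but forcing Ivanova→Lot C and reassigning the rest optimally gives only $543 — worse by 28.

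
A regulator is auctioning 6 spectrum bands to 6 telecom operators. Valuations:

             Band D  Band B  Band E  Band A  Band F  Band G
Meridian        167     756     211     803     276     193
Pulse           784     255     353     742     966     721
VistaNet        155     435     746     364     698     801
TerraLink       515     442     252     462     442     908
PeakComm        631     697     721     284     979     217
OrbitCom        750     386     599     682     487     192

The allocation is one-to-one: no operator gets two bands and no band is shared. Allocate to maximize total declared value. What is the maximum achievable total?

Maximum total: $4881M

Optimal: Meridian→Band B ($756M), Pulse→Band A ($742M), VistaNet→Band E ($746M), TerraLink→Band G ($908M), PeakComm→Band F ($979M), OrbitCom→Band D ($750M) — total 756+742+746+908+979+750 = $4881M.
Max-entry greedy (repeatedly take the single best remaining cell) gives $4606M, worse by 275.
Next-best assignment: Meridian→Band A, Pulse→Band F, VistaNet→Band E, TerraLink→Band G, PeakComm→Band B, OrbitCom→Band D = $4870M.
Swapping OrbitCom↔TerraLink (OrbitCom→Band G $192M, TerraLink→Band D $515M) loses 951.
Checked against all permutations: $4881M is optimal.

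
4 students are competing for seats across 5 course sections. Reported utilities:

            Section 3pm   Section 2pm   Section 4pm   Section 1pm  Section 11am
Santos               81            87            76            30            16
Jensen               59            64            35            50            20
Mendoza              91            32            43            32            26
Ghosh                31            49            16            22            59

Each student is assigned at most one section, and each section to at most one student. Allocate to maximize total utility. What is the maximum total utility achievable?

Maximum total: 290 points

Optimal: Santos→Section 4pm (76 points), Jensen→Section 2pm (64 points), Mendoza→Section 3pm (91 points), Ghosh→Section 11am (59 points) — total 76+64+91+59 = 290 points.
Max-entry greedy (repeatedly take the single best remaining cell) gives 287 points, worse by 3.
Next-best assignment: Santos→Section 2pm, Jensen→Section 1pm, Mendoza→Section 3pm, Ghosh→Section 11am = 287 points.
Swapping Jensen↔Mendoza (Jensen→Section 3pm 59 points, Mendoza→Section 2pm 32 points) loses 64.
Checked against all permutations: 290 points is optimal.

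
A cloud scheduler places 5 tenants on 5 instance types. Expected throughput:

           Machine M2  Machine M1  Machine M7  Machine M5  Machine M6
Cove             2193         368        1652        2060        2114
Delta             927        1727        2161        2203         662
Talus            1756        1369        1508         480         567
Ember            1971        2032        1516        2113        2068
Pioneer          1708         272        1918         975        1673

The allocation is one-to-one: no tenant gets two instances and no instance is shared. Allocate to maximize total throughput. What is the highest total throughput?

Maximum total: 10023 ops/s

This is the linear assignment problem.
Optimal: Cove→Machine M6 (2114 ops/s), Delta→Machine M5 (2203 ops/s), Talus→Machine M2 (1756 ops/s), Ember→Machine M1 (2032 ops/s), Pioneer→Machine M7 (1918 ops/s) — total 2114+2203+1756+2032+1918 = 10023 ops/s.
Max-entry greedy (repeatedly take the single best remaining cell) gives 9751 ops/s, worse by 272.
Next-best assignment: Cove→Machine M2, Delta→Machine M5, Talus→Machine M1, Ember→Machine M6, Pioneer→Machine M7 = 9751 ops/s.
Every other assignment is strictly worse.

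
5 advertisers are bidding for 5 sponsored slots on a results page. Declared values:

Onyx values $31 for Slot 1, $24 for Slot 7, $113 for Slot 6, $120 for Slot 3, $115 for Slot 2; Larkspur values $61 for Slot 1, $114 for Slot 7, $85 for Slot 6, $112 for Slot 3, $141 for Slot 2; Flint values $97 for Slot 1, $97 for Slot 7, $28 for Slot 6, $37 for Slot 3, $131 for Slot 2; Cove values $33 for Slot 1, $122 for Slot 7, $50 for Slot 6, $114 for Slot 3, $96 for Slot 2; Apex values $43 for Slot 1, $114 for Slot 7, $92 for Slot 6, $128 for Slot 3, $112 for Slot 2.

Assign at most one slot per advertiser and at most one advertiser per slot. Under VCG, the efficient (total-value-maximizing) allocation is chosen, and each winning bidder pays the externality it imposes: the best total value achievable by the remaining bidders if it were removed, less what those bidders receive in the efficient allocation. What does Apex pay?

Apex pays $7.

Efficient allocation: Onyx→Slot 6 ($113), Larkspur→Slot 2 ($141), Flint→Slot 1 ($97), Cove→Slot 7 ($122), Apex→Slot 3 ($128); total welfare W = $601.
Apex receives Slot 3 at value $128, so the others get W − 128 = $473.
Without Apex: best allocation of the remaining 4 bidders over all 5 slots is Onyx→Slot 3 ($120), Larkspur→Slot 2 ($141), Flint→Slot 1 ($97), Cove→Slot 7 ($122), total $480.
VCG payment = (others' best without Apex) − (others' welfare with Apex) = 480 − 473 = $7.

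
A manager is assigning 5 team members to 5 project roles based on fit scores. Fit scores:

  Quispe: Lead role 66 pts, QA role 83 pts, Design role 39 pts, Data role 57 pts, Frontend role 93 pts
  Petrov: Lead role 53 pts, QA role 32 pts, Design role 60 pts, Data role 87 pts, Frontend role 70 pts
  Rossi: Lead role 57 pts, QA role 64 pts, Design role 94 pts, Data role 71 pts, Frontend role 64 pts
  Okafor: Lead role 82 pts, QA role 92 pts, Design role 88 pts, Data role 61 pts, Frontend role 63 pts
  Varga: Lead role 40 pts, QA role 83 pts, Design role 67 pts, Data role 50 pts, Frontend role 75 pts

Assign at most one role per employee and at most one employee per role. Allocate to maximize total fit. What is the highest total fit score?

Maximum total: 439 pts

Optimal: Quispe→Frontend role (93 pts), Petrov→Data role (87 pts), Rossi→Design role (94 pts), Okafor→Lead role (82 pts), Varga→QA role (83 pts) — total 93+87+94+82+83 = 439 pts.
Column-greedy (each role in turn goes to its best remaining employee) gives 421 pts, worse by 18.
Swapping Petrov↔Varga (Petrov→QA role 32 pts, Varga→Data role 50 pts) loses 88.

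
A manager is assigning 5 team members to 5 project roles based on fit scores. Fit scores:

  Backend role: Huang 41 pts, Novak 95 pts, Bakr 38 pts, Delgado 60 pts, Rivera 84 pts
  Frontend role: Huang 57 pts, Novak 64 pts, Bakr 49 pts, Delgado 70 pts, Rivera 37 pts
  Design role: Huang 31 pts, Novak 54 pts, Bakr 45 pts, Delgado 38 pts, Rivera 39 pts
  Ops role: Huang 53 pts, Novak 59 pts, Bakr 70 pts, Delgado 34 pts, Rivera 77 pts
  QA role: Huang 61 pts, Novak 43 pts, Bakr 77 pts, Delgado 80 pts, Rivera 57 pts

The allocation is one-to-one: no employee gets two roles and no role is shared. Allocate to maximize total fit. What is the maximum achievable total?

Max total: 354 pts

Optimal: Huang→Frontend role (57 pts), Novak→Backend role (95 pts), Bakr→Design role (45 pts), Delgado→QA role (80 pts), Rivera→Ops role (77 pts) — total 57+95+45+80+77 = 354 pts.
Row-greedy (each employee in turn takes its best remaining role) gives 335 pts, worse by 19.
Next-best assignment: Huang→Design role, Novak→Backend role, Bakr→QA role, Delgado→Frontend role, Rivera→Ops role = 350 pts.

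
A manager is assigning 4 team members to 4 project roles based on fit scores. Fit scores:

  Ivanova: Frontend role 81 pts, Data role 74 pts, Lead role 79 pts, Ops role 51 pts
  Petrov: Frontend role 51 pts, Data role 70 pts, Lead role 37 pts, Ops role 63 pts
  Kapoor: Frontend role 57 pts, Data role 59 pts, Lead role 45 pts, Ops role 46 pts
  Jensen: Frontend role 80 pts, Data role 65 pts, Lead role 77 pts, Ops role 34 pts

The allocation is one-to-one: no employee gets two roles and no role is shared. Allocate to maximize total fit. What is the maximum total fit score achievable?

Maximum total: 281 pts

Optimal: Ivanova→Lead role (79 pts), Petrov→Ops role (63 pts), Kapoor→Data role (59 pts), Jensen→Frontend role (80 pts) — total 79+63+59+80 = 281 pts.
Row-greedy (each employee in turn takes its best remaining role) gives 274 pts, worse by 7.
Next-best assignment: Ivanova→Frontend role, Petrov→Ops role, Kapoor→Data role, Jensen→Lead role = 280 pts.
Swapping Kapoor↔Ivanova (Kapoor→Lead role 45 pts, Ivanova→Data role 74 pts) loses 19.
Checked against all permutations: 281 pts is optimal.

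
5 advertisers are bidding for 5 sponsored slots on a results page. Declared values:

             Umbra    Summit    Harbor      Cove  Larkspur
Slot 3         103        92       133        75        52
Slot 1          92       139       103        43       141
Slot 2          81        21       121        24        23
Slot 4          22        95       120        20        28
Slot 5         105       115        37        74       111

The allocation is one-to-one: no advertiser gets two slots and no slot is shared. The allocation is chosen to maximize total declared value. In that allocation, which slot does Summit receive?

This is a one-to-one assignment (maximum-weight bipartite matching).
Optimal: Umbra→Slot 5 ($105), Summit→Slot 4 ($95), Harbor→Slot 2 ($121), Cove→Slot 3 ($75), Larkspur→Slot 1 ($141) — total 105+95+121+75+141 = $537.
Summit's own top slot is Slot 1 ($139), but forcing Summit→Slot 1 and reassigning the rest optimally gives only $526 — worse by 11.

Summit receives Slot 4.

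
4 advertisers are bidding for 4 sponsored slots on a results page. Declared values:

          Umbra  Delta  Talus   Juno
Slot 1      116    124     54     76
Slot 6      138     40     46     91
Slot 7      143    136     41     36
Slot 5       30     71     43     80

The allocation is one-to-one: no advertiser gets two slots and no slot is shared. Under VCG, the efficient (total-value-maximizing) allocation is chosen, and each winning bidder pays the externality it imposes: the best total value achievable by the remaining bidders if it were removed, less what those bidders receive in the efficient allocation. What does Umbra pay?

Umbra pays $11.

Efficient allocation: Umbra→Slot 6 ($138), Delta→Slot 7 ($136), Talus→Slot 1 ($54), Juno→Slot 5 ($80); total welfare W = $408.
Umbra receives Slot 6 at value $138, so the others get W − 138 = $270.
Without Umbra: best allocation of the remaining 3 bidders over all 4 slots is Delta→Slot 7 ($136), Talus→Slot 1 ($54), Juno→Slot 6 ($91), total $281.
VCG payment = (others' best without Umbra) − (others' welfare with Umbra) = 281 − 270 = $11.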